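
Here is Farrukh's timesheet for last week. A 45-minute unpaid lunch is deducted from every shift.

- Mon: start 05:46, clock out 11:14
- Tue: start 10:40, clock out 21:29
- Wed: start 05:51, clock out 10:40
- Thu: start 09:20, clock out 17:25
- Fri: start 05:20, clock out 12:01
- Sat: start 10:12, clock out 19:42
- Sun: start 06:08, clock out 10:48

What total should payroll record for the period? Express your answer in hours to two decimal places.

Mon: 05:46–11:14 = 5 h 28 min; less 45 min break → 4 h 43 min
Tue: 10:40–21:29 = 10 h 49 min; less 45 min break → 10 h 4 min
Wed: 05:51–10:40 = 4 h 49 min; less 45 min break → 4 h 4 min
Thu: 09:20–17:25 = 8 h 5 min; less 45 min break → 7 h 20 min
Fri: 05:20–12:01 = 6 h 41 min; less 45 min break → 5 h 56 min
Sat: 10:12–19:42 = 9 h 30 min; less 45 min break → 8 h 45 min
Sun: 06:08–10:48 = 4 h 40 min; less 45 min break → 3 h 55 min
Total: 4 h 43 min + 10 h 4 min + 4 h 4 min + 7 h 20 min + 5 h 56 min + 8 h 45 min + 3 h 55 min = 44 h 47 min.

44.78 hours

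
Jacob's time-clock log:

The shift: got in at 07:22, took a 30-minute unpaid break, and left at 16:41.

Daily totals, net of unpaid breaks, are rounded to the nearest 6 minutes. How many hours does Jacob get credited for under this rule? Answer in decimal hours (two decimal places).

The shift: 07:22–16:41 = 9 h 19 min − 30 min = 8 h 49 min → rounds to 8 h 48 min

8.80 hours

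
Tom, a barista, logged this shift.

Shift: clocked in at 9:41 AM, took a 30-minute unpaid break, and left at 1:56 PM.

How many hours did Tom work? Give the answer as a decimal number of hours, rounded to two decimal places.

3.75 hours

Shift: 9:41 AM–1:56 PM = 4 h 15 min; less 30 min break → 3 h 45 min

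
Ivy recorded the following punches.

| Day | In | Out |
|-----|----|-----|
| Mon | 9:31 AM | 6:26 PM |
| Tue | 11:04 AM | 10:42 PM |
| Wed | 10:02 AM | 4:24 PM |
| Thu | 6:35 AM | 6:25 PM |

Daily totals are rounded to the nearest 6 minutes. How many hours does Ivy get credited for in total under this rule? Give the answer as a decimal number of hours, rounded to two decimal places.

Mon: 9:31 AM–6:26 PM = 8 h 55 min → rounds to 8 h 54 min
Tue: 11:04 AM–10:42 PM = 11 h 38 min → rounds to 11 h 36 min
Wed: 10:02 AM–4:24 PM = 6 h 22 min → rounds to 6 h 24 min
Thu: 6:35 AM–6:25 PM = 11 h 50 min → rounds to 11 h 48 min
Total credited: 38 h 42 min.

38.70 hours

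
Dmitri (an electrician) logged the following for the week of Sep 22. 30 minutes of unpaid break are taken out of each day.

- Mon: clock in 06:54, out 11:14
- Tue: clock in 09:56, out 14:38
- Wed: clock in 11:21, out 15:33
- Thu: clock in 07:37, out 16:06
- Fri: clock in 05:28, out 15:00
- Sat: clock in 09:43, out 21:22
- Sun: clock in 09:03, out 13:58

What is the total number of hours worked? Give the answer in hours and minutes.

44 h 19 min

Mon: 06:54–11:14 = 4 h 20 min; less 30 min break → 3 h 50 min
Tue: 09:56–14:38 = 4 h 42 min; less 30 min break → 4 h 12 min
Wed: 11:21–15:33 = 4 h 12 min; less 30 min break → 3 h 42 min
Thu: 07:37–16:06 = 8 h 29 min; less 30 min break → 7 h 59 min
Fri: 05:28–15:00 = 9 h 32 min; less 30 min break → 9 h 2 min
Sat: 09:43–21:22 = 11 h 39 min; less 30 min break → 11 h 9 min
Sun: 09:03–13:58 = 4 h 55 min; less 30 min break → 4 h 25 min
Total: 3 h 50 min + 4 h 12 min + 3 h 42 min + 7 h 59 min + 9 h 2 min + 11 h 9 min + 4 h 25 min = 44 h 19 min.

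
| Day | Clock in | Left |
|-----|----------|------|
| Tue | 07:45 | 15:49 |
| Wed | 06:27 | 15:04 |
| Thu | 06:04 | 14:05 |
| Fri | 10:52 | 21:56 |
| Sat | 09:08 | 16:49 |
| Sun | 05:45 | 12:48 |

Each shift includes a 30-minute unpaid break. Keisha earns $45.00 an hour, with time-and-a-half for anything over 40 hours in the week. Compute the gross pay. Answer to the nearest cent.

Tue: 07:45–15:49 = 8 h 4 min; less 30 min break → 7 h 34 min
Wed: 06:27–15:04 = 8 h 37 min; less 30 min break → 8 h 7 min
Thu: 06:04–14:05 = 8 h 1 min; less 30 min break → 7 h 31 min
Fri: 10:52–21:56 = 11 h 4 min; less 30 min break → 10 h 34 min
Sat: 09:08–16:49 = 7 h 41 min; less 30 min break → 7 h 11 min
Sun: 05:45–12:48 = 7 h 3 min; less 30 min break → 6 h 33 min
Total worked: 47 h 30 min = 2850 min.
Regular 40 h 0 min = 2400 min at $45.00/h; overtime 7 h 30 min = 450 min at $67.50/h.
Pay = (2400 × $45.00 + 450 × $67.50) ÷ 60 = $2306.25.

$2306.25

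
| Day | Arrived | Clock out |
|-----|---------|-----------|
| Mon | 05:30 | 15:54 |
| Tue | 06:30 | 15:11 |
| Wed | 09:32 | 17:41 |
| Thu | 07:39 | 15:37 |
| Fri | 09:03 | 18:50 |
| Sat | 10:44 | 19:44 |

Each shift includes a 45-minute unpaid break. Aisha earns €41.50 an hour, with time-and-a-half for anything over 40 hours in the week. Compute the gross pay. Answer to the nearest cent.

Mon: 05:30–15:54 = 10 h 24 min; less 45 min break → 9 h 39 min
Tue: 06:30–15:11 = 8 h 41 min; less 45 min break → 7 h 56 min
Wed: 09:32–17:41 = 8 h 9 min; less 45 min break → 7 h 24 min
Thu: 07:39–15:37 = 7 h 58 min; less 45 min break → 7 h 13 min
Fri: 09:03–18:50 = 9 h 47 min; less 45 min break → 9 h 2 min
Sat: 10:44–19:44 = 9 h 0 min; less 45 min break → 8 h 15 min
Total worked: 49 h 29 min = 2969 min.
Regular 40 h 0 min = 2400 min at €41.50/h; overtime 9 h 29 min = 569 min at €62.25/h.
Pay = (2400 × €41.50 + 569 × €62.25) ÷ 60 = €2250.34.

€2250.34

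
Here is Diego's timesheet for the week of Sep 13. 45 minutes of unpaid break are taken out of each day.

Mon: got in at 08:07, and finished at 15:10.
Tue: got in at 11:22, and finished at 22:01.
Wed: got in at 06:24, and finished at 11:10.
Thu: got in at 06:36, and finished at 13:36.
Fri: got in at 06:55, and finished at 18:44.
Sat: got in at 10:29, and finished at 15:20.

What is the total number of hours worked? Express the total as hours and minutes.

41 h 38 min

Mon: 08:07–15:10 = 7 h 3 min; less 45 min break → 6 h 18 min
Tue: 11:22–22:01 = 10 h 39 min; less 45 min break → 9 h 54 min
Wed: 06:24–11:10 = 4 h 46 min; less 45 min break → 4 h 1 min
Thu: 06:36–13:36 = 7 h 0 min; less 45 min break → 6 h 15 min
Fri: 06:55–18:44 = 11 h 49 min; less 45 min break → 11 h 4 min
Sat: 10:29–15:20 = 4 h 51 min; less 45 min break → 4 h 6 min
Total: 6 h 18 min + 9 h 54 min + 4 h 1 min + 6 h 15 min + 11 h 4 min + 4 h 6 min = 41 h 38 min.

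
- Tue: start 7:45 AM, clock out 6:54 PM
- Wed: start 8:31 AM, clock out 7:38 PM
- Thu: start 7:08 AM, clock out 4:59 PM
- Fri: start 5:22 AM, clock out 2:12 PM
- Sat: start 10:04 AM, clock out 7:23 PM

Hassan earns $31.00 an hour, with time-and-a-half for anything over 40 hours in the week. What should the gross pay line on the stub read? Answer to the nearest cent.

$1717.40

Tue: 7:45 AM–6:54 PM = 11 h 9 min
Wed: 8:31 AM–7:38 PM = 11 h 7 min
Thu: 7:08 AM–4:59 PM = 9 h 51 min
Fri: 5:22 AM–2:12 PM = 8 h 50 min
Sat: 10:04 AM–7:23 PM = 9 h 19 min
Total worked: 50 h 16 min = 3016 min.
Regular 40 h 0 min = 2400 min at $31.00/h; overtime 10 h 16 min = 616 min at $46.50/h.
Pay = (2400 × $31.00 + 616 × $46.50) ÷ 60 = $1717.40.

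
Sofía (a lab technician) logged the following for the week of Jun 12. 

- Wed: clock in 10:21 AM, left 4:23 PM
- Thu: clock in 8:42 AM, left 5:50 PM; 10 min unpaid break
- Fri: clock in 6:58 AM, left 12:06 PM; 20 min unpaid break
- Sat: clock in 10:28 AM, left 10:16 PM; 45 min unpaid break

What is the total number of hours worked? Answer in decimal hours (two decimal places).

Wed: 10:21 AM–4:23 PM = 6 h 2 min
Thu: 8:42 AM–5:50 PM = 9 h 8 min; less 10 min break → 8 h 58 min
Fri: 6:58 AM–12:06 PM = 5 h 8 min; less 20 min break → 4 h 48 min
Sat: 10:28 AM–10:16 PM = 11 h 48 min; less 45 min break → 11 h 3 min
Total: 6 h 2 min + 8 h 58 min + 4 h 48 min + 11 h 3 min = 30 h 51 min.

30.85 hours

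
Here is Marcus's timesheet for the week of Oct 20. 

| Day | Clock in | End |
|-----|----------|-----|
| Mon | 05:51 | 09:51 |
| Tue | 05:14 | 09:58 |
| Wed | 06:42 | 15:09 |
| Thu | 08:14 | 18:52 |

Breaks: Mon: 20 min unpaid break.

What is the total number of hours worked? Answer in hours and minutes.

27 h 29 min

Mon: 05:51–09:51 = 4 h 0 min; less 20 min break → 3 h 40 min
Tue: 05:14–09:58 = 4 h 44 min
Wed: 06:42–15:09 = 8 h 27 min
Thu: 08:14–18:52 = 10 h 38 min
Total: 3 h 40 min + 4 h 44 min + 8 h 27 min + 10 h 38 min = 27 h 29 min.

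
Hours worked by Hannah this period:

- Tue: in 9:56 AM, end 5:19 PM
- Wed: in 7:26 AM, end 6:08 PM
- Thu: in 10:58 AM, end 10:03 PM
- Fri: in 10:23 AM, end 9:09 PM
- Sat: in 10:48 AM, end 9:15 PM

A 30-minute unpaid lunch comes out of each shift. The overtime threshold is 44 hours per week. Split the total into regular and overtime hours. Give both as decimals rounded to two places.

Tue: 9:56 AM–5:19 PM = 7 h 23 min; less 30 min break → 6 h 53 min
Wed: 7:26 AM–6:08 PM = 10 h 42 min; less 30 min break → 10 h 12 min
Thu: 10:58 AM–10:03 PM = 11 h 5 min; less 30 min break → 10 h 35 min
Fri: 10:23 AM–9:09 PM = 10 h 46 min; less 30 min break → 10 h 16 min
Sat: 10:48 AM–9:15 PM = 10 h 27 min; less 30 min break → 9 h 57 min
Total worked: 47 h 53 min = 47.88 h.
Threshold 44 h → overtime 3 h 53 min, regular 44 h 0 min.

Regular 44.00 hours, overtime 3.88 hours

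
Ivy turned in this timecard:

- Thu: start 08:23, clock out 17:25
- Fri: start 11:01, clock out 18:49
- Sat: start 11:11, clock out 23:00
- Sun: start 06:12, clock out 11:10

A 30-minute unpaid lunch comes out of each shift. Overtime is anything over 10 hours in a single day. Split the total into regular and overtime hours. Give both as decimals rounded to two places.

Thu: 08:23–17:25 = 9 h 2 min; less 30 min break → 8 h 32 min
Fri: 11:01–18:49 = 7 h 48 min; less 30 min break → 7 h 18 min
Sat: 11:11–23:00 = 11 h 49 min; less 30 min break → 11 h 19 min
Sun: 06:12–11:10 = 4 h 58 min; less 30 min break → 4 h 28 min
Thu reg 8 h 32 min / OT 0 h 0 min; Fri reg 7 h 18 min / OT 0 h 0 min; Sat reg 10 h 0 min / OT 1 h 19 min; Sun reg 4 h 28 min / OT 0 h 0 min.
Totals: regular 30 h 18 min, overtime 1 h 19 min.

Regular 30.30 hours, overtime 1.32 hours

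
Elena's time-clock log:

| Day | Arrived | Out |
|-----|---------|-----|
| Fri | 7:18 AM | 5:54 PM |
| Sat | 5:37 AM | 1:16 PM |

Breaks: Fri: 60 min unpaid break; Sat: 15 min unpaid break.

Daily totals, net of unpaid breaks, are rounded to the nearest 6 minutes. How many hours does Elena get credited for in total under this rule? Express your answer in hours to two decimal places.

17.00 hours

Fri: 7:18 AM–5:54 PM = 10 h 36 min − 60 min = 9 h 36 min → rounds to 9 h 36 min
Sat: 5:37 AM–1:16 PM = 7 h 39 min − 15 min = 7 h 24 min → rounds to 7 h 24 min
Total credited: 17 h 0 min.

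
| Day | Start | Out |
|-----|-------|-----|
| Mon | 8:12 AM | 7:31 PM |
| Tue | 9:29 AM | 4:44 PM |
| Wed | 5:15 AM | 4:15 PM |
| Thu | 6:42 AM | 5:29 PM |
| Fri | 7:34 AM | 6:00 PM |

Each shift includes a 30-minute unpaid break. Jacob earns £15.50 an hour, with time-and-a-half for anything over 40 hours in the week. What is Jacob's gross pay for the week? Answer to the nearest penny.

£812.59

Mon: 8:12 AM–7:31 PM = 11 h 19 min; less 30 min break → 10 h 49 min
Tue: 9:29 AM–4:44 PM = 7 h 15 min; less 30 min break → 6 h 45 min
Wed: 5:15 AM–4:15 PM = 11 h 0 min; less 30 min break → 10 h 30 min
Thu: 6:42 AM–5:29 PM = 10 h 47 min; less 30 min break → 10 h 17 min
Fri: 7:34 AM–6:00 PM = 10 h 26 min; less 30 min break → 9 h 56 min
Total worked: 48 h 17 min = 2897 min.
Regular 40 h 0 min = 2400 min at £15.50/h; overtime 8 h 17 min = 497 min at £23.25/h.
Pay = (2400 × £15.50 + 497 × £23.25) ÷ 60 = £812.59.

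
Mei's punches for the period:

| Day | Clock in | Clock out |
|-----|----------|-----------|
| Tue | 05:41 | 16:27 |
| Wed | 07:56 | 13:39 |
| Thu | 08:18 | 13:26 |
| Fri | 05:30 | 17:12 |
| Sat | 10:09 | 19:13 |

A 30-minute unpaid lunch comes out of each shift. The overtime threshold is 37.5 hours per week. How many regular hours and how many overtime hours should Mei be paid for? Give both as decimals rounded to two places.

Regular 37.50 hours, overtime 2.38 hours

Tue: 05:41–16:27 = 10 h 46 min; less 30 min break → 10 h 16 min
Wed: 07:56–13:39 = 5 h 43 min; less 30 min break → 5 h 13 min
Thu: 08:18–13:26 = 5 h 8 min; less 30 min break → 4 h 38 min
Fri: 05:30–17:12 = 11 h 42 min; less 30 min break → 11 h 12 min
Sat: 10:09–19:13 = 9 h 4 min; less 30 min break → 8 h 34 min
Total worked: 39 h 53 min = 39.88 h.
Threshold 37.5 h → overtime 2 h 23 min, regular 37 h 30 min.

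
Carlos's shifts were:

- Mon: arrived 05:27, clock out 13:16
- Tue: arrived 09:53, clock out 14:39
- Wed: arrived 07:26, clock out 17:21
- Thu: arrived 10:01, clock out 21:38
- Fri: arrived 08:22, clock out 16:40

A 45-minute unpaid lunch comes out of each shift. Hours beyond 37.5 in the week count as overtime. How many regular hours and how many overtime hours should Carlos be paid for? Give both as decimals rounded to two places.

Regular 37.50 hours, overtime 1.17 hours

Mon: 05:27–13:16 = 7 h 49 min; less 45 min break → 7 h 4 min
Tue: 09:53–14:39 = 4 h 46 min; less 45 min break → 4 h 1 min
Wed: 07:26–17:21 = 9 h 55 min; less 45 min break → 9 h 10 min
Thu: 10:01–21:38 = 11 h 37 min; less 45 min break → 10 h 52 min
Fri: 08:22–16:40 = 8 h 18 min; less 45 min break → 7 h 33 min
Total worked: 38 h 40 min = 38.67 h.
Threshold 37.5 h → overtime 1 h 10 min, regular 37 h 30 min.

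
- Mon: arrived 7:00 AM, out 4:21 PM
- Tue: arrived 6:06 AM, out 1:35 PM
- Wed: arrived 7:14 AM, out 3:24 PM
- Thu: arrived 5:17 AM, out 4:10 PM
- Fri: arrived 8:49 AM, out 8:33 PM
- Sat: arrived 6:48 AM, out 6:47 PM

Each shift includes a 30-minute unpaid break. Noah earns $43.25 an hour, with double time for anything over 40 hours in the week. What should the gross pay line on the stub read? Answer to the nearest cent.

$3165.90

Mon: 7:00 AM–4:21 PM = 9 h 21 min; less 30 min break → 8 h 51 min
Tue: 6:06 AM–1:35 PM = 7 h 29 min; less 30 min break → 6 h 59 min
Wed: 7:14 AM–3:24 PM = 8 h 10 min; less 30 min break → 7 h 40 min
Thu: 5:17 AM–4:10 PM = 10 h 53 min; less 30 min break → 10 h 23 min
Fri: 8:49 AM–8:33 PM = 11 h 44 min; less 30 min break → 11 h 14 min
Sat: 6:48 AM–6:47 PM = 11 h 59 min; less 30 min break → 11 h 29 min
Total worked: 56 h 36 min = 3396 min.
Regular 40 h 0 min = 2400 min at $43.25/h; overtime 16 h 36 min = 996 min at $86.50/h.
Pay = (2400 × $43.25 + 996 × $86.50) ÷ 60 = $3165.90.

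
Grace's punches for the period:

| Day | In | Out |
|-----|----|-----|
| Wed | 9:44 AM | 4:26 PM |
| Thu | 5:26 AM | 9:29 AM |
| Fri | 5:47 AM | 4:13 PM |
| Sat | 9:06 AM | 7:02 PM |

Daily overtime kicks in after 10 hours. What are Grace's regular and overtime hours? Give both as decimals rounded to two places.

Wed: 9:44 AM–4:26 PM = 6 h 42 min
Thu: 5:26 AM–9:29 AM = 4 h 3 min
Fri: 5:47 AM–4:13 PM = 10 h 26 min
Sat: 9:06 AM–7:02 PM = 9 h 56 min
Wed reg 6 h 42 min / OT 0 h 0 min; Thu reg 4 h 3 min / OT 0 h 0 min; Fri reg 10 h 0 min / OT 0 h 26 min; Sat reg 9 h 56 min / OT 0 h 0 min.
Totals: regular 30 h 41 min, overtime 0 h 26 min.

Regular 30.68 hours, overtime 0.43 hours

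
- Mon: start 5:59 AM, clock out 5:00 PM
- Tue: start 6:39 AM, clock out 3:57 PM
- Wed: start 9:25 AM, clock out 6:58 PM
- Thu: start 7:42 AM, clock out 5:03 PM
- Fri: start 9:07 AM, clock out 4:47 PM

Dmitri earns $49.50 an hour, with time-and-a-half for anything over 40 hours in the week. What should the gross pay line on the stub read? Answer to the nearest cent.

Mon: 5:59 AM–5:00 PM = 11 h 1 min
Tue: 6:39 AM–3:57 PM = 9 h 18 min
Wed: 9:25 AM–6:58 PM = 9 h 33 min
Thu: 7:42 AM–5:03 PM = 9 h 21 min
Fri: 9:07 AM–4:47 PM = 7 h 40 min
Total worked: 46 h 53 min = 2813 min.
Regular 40 h 0 min = 2400 min at $49.50/h; overtime 6 h 53 min = 413 min at $74.25/h.
Pay = (2400 × $49.50 + 413 × $74.25) ÷ 60 = $2491.09.

$2491.09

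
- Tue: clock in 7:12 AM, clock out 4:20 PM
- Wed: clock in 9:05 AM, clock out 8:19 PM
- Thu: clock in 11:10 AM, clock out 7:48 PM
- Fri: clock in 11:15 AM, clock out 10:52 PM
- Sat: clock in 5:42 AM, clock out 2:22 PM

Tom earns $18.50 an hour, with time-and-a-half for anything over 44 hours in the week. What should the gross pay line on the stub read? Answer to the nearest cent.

Tue: 7:12 AM–4:20 PM = 9 h 8 min
Wed: 9:05 AM–8:19 PM = 11 h 14 min
Thu: 11:10 AM–7:48 PM = 8 h 38 min
Fri: 11:15 AM–10:52 PM = 11 h 37 min
Sat: 5:42 AM–2:22 PM = 8 h 40 min
Total worked: 49 h 17 min = 2957 min.
Regular 44 h 0 min = 2640 min at $18.50/h; overtime 5 h 17 min = 317 min at $27.75/h.
Pay = (2640 × $18.50 + 317 × $27.75) ÷ 60 = $960.61.

$960.61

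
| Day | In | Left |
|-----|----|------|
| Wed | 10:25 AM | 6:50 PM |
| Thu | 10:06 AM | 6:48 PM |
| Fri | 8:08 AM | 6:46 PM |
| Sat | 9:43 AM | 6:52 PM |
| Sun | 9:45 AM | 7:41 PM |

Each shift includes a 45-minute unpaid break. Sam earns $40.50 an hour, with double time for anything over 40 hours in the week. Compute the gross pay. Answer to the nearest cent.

$1869.75

Wed: 10:25 AM–6:50 PM = 8 h 25 min; less 45 min break → 7 h 40 min
Thu: 10:06 AM–6:48 PM = 8 h 42 min; less 45 min break → 7 h 57 min
Fri: 8:08 AM–6:46 PM = 10 h 38 min; less 45 min break → 9 h 53 min
Sat: 9:43 AM–6:52 PM = 9 h 9 min; less 45 min break → 8 h 24 min
Sun: 9:45 AM–7:41 PM = 9 h 56 min; less 45 min break → 9 h 11 min
Total worked: 43 h 5 min = 2585 min.
Regular 40 h 0 min = 2400 min at $40.50/h; overtime 3 h 5 min = 185 min at $81.00/h.
Pay = (2400 × $40.50 + 185 × $81.00) ÷ 60 = $1869.75.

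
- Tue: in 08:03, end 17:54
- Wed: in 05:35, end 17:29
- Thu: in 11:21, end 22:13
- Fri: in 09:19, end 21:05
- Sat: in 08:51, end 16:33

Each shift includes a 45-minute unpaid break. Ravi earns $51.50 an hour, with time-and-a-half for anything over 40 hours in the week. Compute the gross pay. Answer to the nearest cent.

$2703.75

Tue: 08:03–17:54 = 9 h 51 min; less 45 min break → 9 h 6 min
Wed: 05:35–17:29 = 11 h 54 min; less 45 min break → 11 h 9 min
Thu: 11:21–22:13 = 10 h 52 min; less 45 min break → 10 h 7 min
Fri: 09:19–21:05 = 11 h 46 min; less 45 min break → 11 h 1 min
Sat: 08:51–16:33 = 7 h 42 min; less 45 min break → 6 h 57 min
Total worked: 48 h 20 min = 2900 min.
Regular 40 h 0 min = 2400 min at $51.50/h; overtime 8 h 20 min = 500 min at $77.25/h.
Pay = (2400 × $51.50 + 500 × $77.25) ÷ 60 = $2703.75.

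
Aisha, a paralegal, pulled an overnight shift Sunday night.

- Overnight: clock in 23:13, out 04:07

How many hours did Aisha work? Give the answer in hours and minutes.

Overnight: 23:13 → midnight = 0 h 47 min; midnight → 04:07 = 4 h 7 min; span 4 h 54 min

4 h 54 min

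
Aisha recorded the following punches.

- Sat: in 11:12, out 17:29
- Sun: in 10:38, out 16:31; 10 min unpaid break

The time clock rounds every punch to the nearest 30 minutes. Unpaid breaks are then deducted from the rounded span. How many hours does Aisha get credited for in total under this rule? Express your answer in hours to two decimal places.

12.33 hours

Sat: in 11:12→11:00, out 17:29→17:30; 6 h 30 min
Sun: in 10:38→10:30, out 16:31→16:30; 6 h 0 min − 10 min = 5 h 50 min
Total credited: 12 h 20 min.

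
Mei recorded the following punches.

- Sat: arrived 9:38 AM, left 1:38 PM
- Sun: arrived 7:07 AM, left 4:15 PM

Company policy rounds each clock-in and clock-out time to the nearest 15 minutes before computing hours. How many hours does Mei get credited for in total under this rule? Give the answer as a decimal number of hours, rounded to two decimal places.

Sat: in 9:38 AM→9:45 AM, out 1:38 PM→1:45 PM; 4 h 0 min
Sun: in 7:07 AM→7:00 AM, out 4:15 PM→4:15 PM; 9 h 15 min
Total credited: 13 h 15 min.

13.25 hours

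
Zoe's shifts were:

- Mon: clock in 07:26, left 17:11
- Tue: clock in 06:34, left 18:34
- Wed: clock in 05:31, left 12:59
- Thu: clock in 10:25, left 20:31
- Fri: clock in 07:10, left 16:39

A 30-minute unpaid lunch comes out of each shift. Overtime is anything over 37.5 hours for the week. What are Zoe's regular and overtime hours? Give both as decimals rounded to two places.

Regular 37.50 hours, overtime 8.80 hours

Mon: 07:26–17:11 = 9 h 45 min; less 30 min break → 9 h 15 min
Tue: 06:34–18:34 = 12 h 0 min; less 30 min break → 11 h 30 min
Wed: 05:31–12:59 = 7 h 28 min; less 30 min break → 6 h 58 min
Thu: 10:25–20:31 = 10 h 6 min; less 30 min break → 9 h 36 min
Fri: 07:10–16:39 = 9 h 29 min; less 30 min break → 8 h 59 min
Total worked: 46 h 18 min = 46.30 h.
Threshold 37.5 h → overtime 8 h 48 min, regular 37 h 30 min.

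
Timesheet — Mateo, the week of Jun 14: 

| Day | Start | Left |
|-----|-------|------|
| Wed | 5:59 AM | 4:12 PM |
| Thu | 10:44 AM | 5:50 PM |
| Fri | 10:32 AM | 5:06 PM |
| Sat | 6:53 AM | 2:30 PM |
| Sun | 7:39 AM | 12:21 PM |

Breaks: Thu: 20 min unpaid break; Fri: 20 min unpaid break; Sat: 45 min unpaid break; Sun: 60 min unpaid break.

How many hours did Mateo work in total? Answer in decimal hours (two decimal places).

33.78 hours

Wed: 5:59 AM–4:12 PM = 10 h 13 min
Thu: 10:44 AM–5:50 PM = 7 h 6 min; less 20 min break → 6 h 46 min
Fri: 10:32 AM–5:06 PM = 6 h 34 min; less 20 min break → 6 h 14 min
Sat: 6:53 AM–2:30 PM = 7 h 37 min; less 45 min break → 6 h 52 min
Sun: 7:39 AM–12:21 PM = 4 h 42 min; less 60 min break → 3 h 42 min
Total: 10 h 13 min + 6 h 46 min + 6 h 14 min + 6 h 52 min + 3 h 42 min = 33 h 47 min.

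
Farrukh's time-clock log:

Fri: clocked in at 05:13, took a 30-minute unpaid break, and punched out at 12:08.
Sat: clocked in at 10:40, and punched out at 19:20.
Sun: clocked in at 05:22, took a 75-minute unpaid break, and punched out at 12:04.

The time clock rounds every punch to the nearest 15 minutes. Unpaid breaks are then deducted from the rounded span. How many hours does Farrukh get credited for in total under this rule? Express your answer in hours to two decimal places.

20.50 hours

Fri: in 05:13→05:15, out 12:08→12:15; 7 h 0 min − 30 min = 6 h 30 min
Sat: in 10:40→10:45, out 19:20→19:15; 8 h 30 min
Sun: in 05:22→05:15, out 12:04→12:00; 6 h 45 min − 75 min = 5 h 30 min
Total credited: 20 h 30 min.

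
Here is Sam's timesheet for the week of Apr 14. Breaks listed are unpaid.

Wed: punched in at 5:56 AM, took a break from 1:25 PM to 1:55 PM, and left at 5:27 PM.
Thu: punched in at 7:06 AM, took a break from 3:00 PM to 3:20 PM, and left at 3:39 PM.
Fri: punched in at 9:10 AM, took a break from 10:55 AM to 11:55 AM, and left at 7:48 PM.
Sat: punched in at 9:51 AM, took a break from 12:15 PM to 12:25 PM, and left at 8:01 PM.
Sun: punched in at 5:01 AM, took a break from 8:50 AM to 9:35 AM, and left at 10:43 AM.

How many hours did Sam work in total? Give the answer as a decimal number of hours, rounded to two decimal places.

43.82 hours

Wed: 5:56 AM–5:27 PM = 11 h 31 min; less 30 min break → 11 h 1 min
Thu: 7:06 AM–3:39 PM = 8 h 33 min; less 20 min break → 8 h 13 min
Fri: 9:10 AM–7:48 PM = 10 h 38 min; less 60 min break → 9 h 38 min
Sat: 9:51 AM–8:01 PM = 10 h 10 min; less 10 min break → 10 h 0 min
Sun: 5:01 AM–10:43 AM = 5 h 42 min; less 45 min break → 4 h 57 min
Total: 11 h 1 min + 8 h 13 min + 9 h 38 min + 10 h 0 min + 4 h 57 min = 43 h 49 min.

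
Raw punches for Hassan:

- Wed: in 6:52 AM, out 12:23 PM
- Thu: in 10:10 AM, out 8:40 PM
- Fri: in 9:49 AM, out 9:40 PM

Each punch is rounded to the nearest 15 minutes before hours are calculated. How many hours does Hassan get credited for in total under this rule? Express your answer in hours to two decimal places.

Wed: in 6:52 AM→6:45 AM, out 12:23 PM→12:30 PM; 5 h 45 min
Thu: in 10:10 AM→10:15 AM, out 8:40 PM→8:45 PM; 10 h 30 min
Fri: in 9:49 AM→9:45 AM, out 9:40 PM→9:45 PM; 12 h 0 min
Total credited: 28 h 15 min.

28.25 hours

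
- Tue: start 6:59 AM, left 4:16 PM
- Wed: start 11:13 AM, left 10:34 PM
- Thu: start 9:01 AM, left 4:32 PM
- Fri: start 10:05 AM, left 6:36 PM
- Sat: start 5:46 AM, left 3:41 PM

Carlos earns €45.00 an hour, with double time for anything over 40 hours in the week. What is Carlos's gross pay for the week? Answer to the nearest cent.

Tue: 6:59 AM–4:16 PM = 9 h 17 min
Wed: 11:13 AM–10:34 PM = 11 h 21 min
Thu: 9:01 AM–4:32 PM = 7 h 31 min
Fri: 10:05 AM–6:36 PM = 8 h 31 min
Sat: 5:46 AM–3:41 PM = 9 h 55 min
Total worked: 46 h 35 min = 2795 min.
Regular 40 h 0 min = 2400 min at €45.00/h; overtime 6 h 35 min = 395 min at €90.00/h.
Pay = (2400 × €45.00 + 395 × €90.00) ÷ 60 = €2392.50.

€2392.50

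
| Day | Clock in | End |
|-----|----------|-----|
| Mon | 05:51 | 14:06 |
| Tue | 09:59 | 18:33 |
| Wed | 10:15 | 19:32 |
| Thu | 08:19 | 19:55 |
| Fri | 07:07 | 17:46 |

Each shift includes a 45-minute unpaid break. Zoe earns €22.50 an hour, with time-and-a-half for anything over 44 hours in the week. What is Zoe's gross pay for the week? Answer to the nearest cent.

€1010.25

Mon: 05:51–14:06 = 8 h 15 min; less 45 min break → 7 h 30 min
Tue: 09:59–18:33 = 8 h 34 min; less 45 min break → 7 h 49 min
Wed: 10:15–19:32 = 9 h 17 min; less 45 min break → 8 h 32 min
Thu: 08:19–19:55 = 11 h 36 min; less 45 min break → 10 h 51 min
Fri: 07:07–17:46 = 10 h 39 min; less 45 min break → 9 h 54 min
Total worked: 44 h 36 min = 2676 min.
Regular 44 h 0 min = 2640 min at €22.50/h; overtime 0 h 36 min = 36 min at €33.75/h.
Pay = (2640 × €22.50 + 36 × €33.75) ÷ 60 = €1010.25.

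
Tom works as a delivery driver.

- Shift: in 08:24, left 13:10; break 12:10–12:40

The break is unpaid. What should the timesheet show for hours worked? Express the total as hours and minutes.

4 h 16 min

Shift: 08:24–13:10 = 4 h 46 min; less 30 min break → 4 h 16 min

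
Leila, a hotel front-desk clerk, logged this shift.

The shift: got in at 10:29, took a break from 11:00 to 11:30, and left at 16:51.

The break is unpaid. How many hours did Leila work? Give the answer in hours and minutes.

5 h 52 min

The shift: 10:29–16:51 = 6 h 22 min; less 30 min break → 5 h 52 min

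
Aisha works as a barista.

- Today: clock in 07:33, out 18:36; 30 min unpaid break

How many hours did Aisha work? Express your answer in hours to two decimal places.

10.55 hours

Today: 07:33–18:36 = 11 h 3 min; less 30 min break → 10 h 33 min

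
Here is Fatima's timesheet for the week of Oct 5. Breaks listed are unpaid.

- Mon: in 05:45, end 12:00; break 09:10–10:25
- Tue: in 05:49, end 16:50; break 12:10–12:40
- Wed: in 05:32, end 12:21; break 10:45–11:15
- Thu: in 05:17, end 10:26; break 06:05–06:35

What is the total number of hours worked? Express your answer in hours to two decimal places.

26.48 hours

Mon: 05:45–12:00 = 6 h 15 min; less 75 min break → 5 h 0 min
Tue: 05:49–16:50 = 11 h 1 min; less 30 min break → 10 h 31 min
Wed: 05:32–12:21 = 6 h 49 min; less 30 min break → 6 h 19 min
Thu: 05:17–10:26 = 5 h 9 min; less 30 min break → 4 h 39 min
Total: 5 h 0 min + 10 h 31 min + 6 h 19 min + 4 h 39 min = 26 h 29 min.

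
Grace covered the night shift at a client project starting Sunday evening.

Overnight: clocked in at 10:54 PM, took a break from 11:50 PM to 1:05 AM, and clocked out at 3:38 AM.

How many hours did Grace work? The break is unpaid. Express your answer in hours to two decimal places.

Overnight: 10:54 PM → midnight = 1 h 6 min; midnight → 3:38 AM = 3 h 38 min; span 4 h 44 min; less 75 min break → 3 h 29 min

3.48 hours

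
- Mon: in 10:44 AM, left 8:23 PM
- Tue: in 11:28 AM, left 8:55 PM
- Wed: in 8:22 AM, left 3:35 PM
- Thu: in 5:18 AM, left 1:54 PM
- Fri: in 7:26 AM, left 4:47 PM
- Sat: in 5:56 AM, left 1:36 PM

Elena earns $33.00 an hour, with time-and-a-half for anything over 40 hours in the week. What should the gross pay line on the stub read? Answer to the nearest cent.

Mon: 10:44 AM–8:23 PM = 9 h 39 min
Tue: 11:28 AM–8:55 PM = 9 h 27 min
Wed: 8:22 AM–3:35 PM = 7 h 13 min
Thu: 5:18 AM–1:54 PM = 8 h 36 min
Fri: 7:26 AM–4:47 PM = 9 h 21 min
Sat: 5:56 AM–1:36 PM = 7 h 40 min
Total worked: 51 h 56 min = 3116 min.
Regular 40 h 0 min = 2400 min at $33.00/h; overtime 11 h 56 min = 716 min at $49.50/h.
Pay = (2400 × $33.00 + 716 × $49.50) ÷ 60 = $1910.70.

$1910.70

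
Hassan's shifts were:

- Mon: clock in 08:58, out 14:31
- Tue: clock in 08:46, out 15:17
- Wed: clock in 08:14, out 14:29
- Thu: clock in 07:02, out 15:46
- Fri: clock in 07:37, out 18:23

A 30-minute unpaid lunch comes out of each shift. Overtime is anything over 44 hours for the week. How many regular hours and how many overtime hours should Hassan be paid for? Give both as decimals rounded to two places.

Mon: 08:58–14:31 = 5 h 33 min; less 30 min break → 5 h 3 min
Tue: 08:46–15:17 = 6 h 31 min; less 30 min break → 6 h 1 min
Wed: 08:14–14:29 = 6 h 15 min; less 30 min break → 5 h 45 min
Thu: 07:02–15:46 = 8 h 44 min; less 30 min break → 8 h 14 min
Fri: 07:37–18:23 = 10 h 46 min; less 30 min break → 10 h 16 min
Total worked: 35 h 19 min = 35.32 h.
Threshold 44 h → overtime 0 h 0 min, regular 35 h 19 min.

Regular 35.32 hours, overtime 0.00 hours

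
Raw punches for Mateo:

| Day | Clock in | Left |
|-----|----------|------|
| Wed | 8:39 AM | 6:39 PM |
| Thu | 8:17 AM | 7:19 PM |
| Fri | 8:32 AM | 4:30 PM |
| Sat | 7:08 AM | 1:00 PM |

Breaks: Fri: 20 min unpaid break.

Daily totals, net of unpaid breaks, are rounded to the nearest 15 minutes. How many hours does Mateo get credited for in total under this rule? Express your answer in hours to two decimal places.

Wed: 8:39 AM–6:39 PM = 10 h 0 min → rounds to 10 h 0 min
Thu: 8:17 AM–7:19 PM = 11 h 2 min → rounds to 11 h 0 min
Fri: 8:32 AM–4:30 PM = 7 h 58 min − 20 min = 7 h 38 min → rounds to 7 h 45 min
Sat: 7:08 AM–1:00 PM = 5 h 52 min → rounds to 5 h 45 min
Total credited: 34 h 30 min.

34.50 hours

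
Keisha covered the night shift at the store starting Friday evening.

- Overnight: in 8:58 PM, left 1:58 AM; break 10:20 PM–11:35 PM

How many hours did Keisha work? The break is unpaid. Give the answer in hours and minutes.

Overnight: 8:58 PM → midnight = 3 h 2 min; midnight → 1:58 AM = 1 h 58 min; span 5 h 0 min; less 75 min break → 3 h 45 min

3 h 45 min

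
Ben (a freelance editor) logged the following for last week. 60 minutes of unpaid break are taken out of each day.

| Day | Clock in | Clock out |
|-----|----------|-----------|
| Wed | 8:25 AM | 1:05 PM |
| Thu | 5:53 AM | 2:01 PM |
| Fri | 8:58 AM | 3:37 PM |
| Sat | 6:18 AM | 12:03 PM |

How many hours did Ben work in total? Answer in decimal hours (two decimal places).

Wed: 8:25 AM–1:05 PM = 4 h 40 min; less 60 min break → 3 h 40 min
Thu: 5:53 AM–2:01 PM = 8 h 8 min; less 60 min break → 7 h 8 min
Fri: 8:58 AM–3:37 PM = 6 h 39 min; less 60 min break → 5 h 39 min
Sat: 6:18 AM–12:03 PM = 5 h 45 min; less 60 min break → 4 h 45 min
Total: 3 h 40 min + 7 h 8 min + 5 h 39 min + 4 h 45 min = 21 h 12 min.

21.20 hours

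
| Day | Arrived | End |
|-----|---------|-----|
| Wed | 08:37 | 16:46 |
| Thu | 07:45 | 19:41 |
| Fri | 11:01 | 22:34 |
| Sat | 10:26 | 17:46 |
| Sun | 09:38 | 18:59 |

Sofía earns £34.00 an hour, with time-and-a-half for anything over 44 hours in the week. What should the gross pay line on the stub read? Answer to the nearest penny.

£1716.15

Wed: 08:37–16:46 = 8 h 9 min
Thu: 07:45–19:41 = 11 h 56 min
Fri: 11:01–22:34 = 11 h 33 min
Sat: 10:26–17:46 = 7 h 20 min
Sun: 09:38–18:59 = 9 h 21 min
Total worked: 48 h 19 min = 2899 min.
Regular 44 h 0 min = 2640 min at £34.00/h; overtime 4 h 19 min = 259 min at £51.00/h.
Pay = (2640 × £34.00 + 259 × £51.00) ÷ 60 = £1716.15.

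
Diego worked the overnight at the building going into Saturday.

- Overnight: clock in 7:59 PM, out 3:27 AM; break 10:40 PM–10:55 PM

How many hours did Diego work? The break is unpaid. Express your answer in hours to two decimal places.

Overnight: 7:59 PM → midnight = 4 h 1 min; midnight → 3:27 AM = 3 h 27 min; span 7 h 28 min; less 15 min break → 7 h 13 min

7.22 hours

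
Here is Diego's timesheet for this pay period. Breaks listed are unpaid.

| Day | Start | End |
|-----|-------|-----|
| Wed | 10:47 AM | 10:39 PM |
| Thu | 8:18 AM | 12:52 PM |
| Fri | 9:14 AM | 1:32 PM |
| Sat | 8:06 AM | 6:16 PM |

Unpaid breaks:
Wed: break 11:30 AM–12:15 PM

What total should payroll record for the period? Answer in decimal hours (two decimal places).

30.15 hours

Wed: 10:47 AM–10:39 PM = 11 h 52 min; less 45 min break → 11 h 7 min
Thu: 8:18 AM–12:52 PM = 4 h 34 min
Fri: 9:14 AM–1:32 PM = 4 h 18 min
Sat: 8:06 AM–6:16 PM = 10 h 10 min
Total: 11 h 7 min + 4 h 34 min + 4 h 18 min + 10 h 10 min = 30 h 9 min.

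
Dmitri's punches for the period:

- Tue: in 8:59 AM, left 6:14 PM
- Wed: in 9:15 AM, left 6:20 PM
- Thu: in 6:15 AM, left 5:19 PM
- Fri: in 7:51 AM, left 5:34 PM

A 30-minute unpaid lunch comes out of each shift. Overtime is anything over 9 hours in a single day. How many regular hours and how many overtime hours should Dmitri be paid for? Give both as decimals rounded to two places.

Tue: 8:59 AM–6:14 PM = 9 h 15 min; less 30 min break → 8 h 45 min
Wed: 9:15 AM–6:20 PM = 9 h 5 min; less 30 min break → 8 h 35 min
Thu: 6:15 AM–5:19 PM = 11 h 4 min; less 30 min break → 10 h 34 min
Fri: 7:51 AM–5:34 PM = 9 h 43 min; less 30 min break → 9 h 13 min
Tue reg 8 h 45 min / OT 0 h 0 min; Wed reg 8 h 35 min / OT 0 h 0 min; Thu reg 9 h 0 min / OT 1 h 34 min; Fri reg 9 h 0 min / OT 0 h 13 min.
Totals: regular 35 h 20 min, overtime 1 h 47 min.

Regular 35.33 hours, overtime 1.78 hours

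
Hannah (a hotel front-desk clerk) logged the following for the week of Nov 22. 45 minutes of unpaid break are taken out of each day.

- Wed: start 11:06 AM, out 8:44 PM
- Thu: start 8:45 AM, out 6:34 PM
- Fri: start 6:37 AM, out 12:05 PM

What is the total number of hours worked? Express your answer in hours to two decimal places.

22.67 hours

Wed: 11:06 AM–8:44 PM = 9 h 38 min; less 45 min break → 8 h 53 min
Thu: 8:45 AM–6:34 PM = 9 h 49 min; less 45 min break → 9 h 4 min
Fri: 6:37 AM–12:05 PM = 5 h 28 min; less 45 min break → 4 h 43 min
Total: 8 h 53 min + 9 h 4 min + 4 h 43 min = 22 h 40 min.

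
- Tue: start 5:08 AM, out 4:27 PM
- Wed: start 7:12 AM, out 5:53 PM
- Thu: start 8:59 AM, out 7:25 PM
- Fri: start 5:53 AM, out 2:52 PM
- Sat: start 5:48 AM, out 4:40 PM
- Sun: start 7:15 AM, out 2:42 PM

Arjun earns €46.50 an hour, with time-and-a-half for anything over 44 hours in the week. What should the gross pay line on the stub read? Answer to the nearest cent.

Tue: 5:08 AM–4:27 PM = 11 h 19 min
Wed: 7:12 AM–5:53 PM = 10 h 41 min
Thu: 8:59 AM–7:25 PM = 10 h 26 min
Fri: 5:53 AM–2:52 PM = 8 h 59 min
Sat: 5:48 AM–4:40 PM = 10 h 52 min
Sun: 7:15 AM–2:42 PM = 7 h 27 min
Total worked: 59 h 44 min = 3584 min.
Regular 44 h 0 min = 2640 min at €46.50/h; overtime 15 h 44 min = 944 min at €69.75/h.
Pay = (2640 × €46.50 + 944 × €69.75) ÷ 60 = €3143.40.

€3143.40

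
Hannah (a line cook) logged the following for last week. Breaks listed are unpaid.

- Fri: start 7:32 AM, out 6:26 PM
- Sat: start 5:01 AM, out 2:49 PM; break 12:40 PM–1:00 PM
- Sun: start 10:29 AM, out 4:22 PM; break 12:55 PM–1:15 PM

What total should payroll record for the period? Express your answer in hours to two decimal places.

25.92 hours

Fri: 7:32 AM–6:26 PM = 10 h 54 min
Sat: 5:01 AM–2:49 PM = 9 h 48 min; less 20 min break → 9 h 28 min
Sun: 10:29 AM–4:22 PM = 5 h 53 min; less 20 min break → 5 h 33 min
Total: 10 h 54 min + 9 h 28 min + 5 h 33 min = 25 h 55 min.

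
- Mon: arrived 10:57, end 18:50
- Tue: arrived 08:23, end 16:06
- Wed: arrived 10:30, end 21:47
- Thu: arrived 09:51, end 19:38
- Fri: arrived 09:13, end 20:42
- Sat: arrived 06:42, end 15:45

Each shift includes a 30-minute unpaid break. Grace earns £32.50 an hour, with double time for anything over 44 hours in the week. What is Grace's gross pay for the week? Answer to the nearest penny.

Mon: 10:57–18:50 = 7 h 53 min; less 30 min break → 7 h 23 min
Tue: 08:23–16:06 = 7 h 43 min; less 30 min break → 7 h 13 min
Wed: 10:30–21:47 = 11 h 17 min; less 30 min break → 10 h 47 min
Thu: 09:51–19:38 = 9 h 47 min; less 30 min break → 9 h 17 min
Fri: 09:13–20:42 = 11 h 29 min; less 30 min break → 10 h 59 min
Sat: 06:42–15:45 = 9 h 3 min; less 30 min break → 8 h 33 min
Total worked: 54 h 12 min = 3252 min.
Regular 44 h 0 min = 2640 min at £32.50/h; overtime 10 h 12 min = 612 min at £65.00/h.
Pay = (2640 × £32.50 + 612 × £65.00) ÷ 60 = £2093.00.

£2093.00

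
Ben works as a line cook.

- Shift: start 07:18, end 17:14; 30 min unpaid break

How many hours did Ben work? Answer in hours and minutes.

Shift: 07:18–17:14 = 9 h 56 min; less 30 min break → 9 h 26 min

9 h 26 min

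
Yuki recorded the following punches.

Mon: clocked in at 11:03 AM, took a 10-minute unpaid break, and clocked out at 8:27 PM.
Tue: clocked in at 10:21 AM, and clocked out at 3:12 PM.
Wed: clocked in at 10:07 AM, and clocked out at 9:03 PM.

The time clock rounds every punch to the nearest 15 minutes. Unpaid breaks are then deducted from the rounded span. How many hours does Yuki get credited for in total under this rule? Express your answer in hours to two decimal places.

25.33 hours

Mon: in 11:03 AM→11:00 AM, out 8:27 PM→8:30 PM; 9 h 30 min − 10 min = 9 h 20 min
Tue: in 10:21 AM→10:15 AM, out 3:12 PM→3:15 PM; 5 h 0 min
Wed: in 10:07 AM→10:00 AM, out 9:03 PM→9:00 PM; 11 h 0 min
Total credited: 25 h 20 min.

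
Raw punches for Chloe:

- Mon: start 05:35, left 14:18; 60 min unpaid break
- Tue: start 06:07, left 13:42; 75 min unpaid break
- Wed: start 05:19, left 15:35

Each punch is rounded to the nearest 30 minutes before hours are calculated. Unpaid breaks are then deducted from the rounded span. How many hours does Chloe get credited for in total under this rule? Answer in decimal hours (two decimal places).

Mon: in 05:35→05:30, out 14:18→14:30; 9 h 0 min − 60 min = 8 h 0 min
Tue: in 06:07→06:00, out 13:42→13:30; 7 h 30 min − 75 min = 6 h 15 min
Wed: in 05:19→05:30, out 15:35→15:30; 10 h 0 min
Total credited: 24 h 15 min.

24.25 hours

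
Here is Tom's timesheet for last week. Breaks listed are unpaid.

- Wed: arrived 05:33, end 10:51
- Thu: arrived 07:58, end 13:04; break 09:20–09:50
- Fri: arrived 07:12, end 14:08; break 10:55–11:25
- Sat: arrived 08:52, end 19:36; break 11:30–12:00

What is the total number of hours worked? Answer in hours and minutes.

Wed: 05:33–10:51 = 5 h 18 min
Thu: 07:58–13:04 = 5 h 6 min; less 30 min break → 4 h 36 min
Fri: 07:12–14:08 = 6 h 56 min; less 30 min break → 6 h 26 min
Sat: 08:52–19:36 = 10 h 44 min; less 30 min break → 10 h 14 min
Total: 5 h 18 min + 4 h 36 min + 6 h 26 min + 10 h 14 min = 26 h 34 min.

26 h 34 min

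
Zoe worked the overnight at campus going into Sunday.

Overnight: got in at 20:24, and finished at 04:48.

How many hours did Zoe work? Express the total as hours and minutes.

Overnight: 20:24 → midnight = 3 h 36 min; midnight → 04:48 = 4 h 48 min; span 8 h 24 min

8 h 24 min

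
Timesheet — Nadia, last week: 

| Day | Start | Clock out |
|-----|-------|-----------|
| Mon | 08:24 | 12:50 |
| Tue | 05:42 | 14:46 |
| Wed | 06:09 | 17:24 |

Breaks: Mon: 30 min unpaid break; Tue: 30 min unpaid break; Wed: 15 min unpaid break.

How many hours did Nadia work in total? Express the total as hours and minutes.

Mon: 08:24–12:50 = 4 h 26 min; less 30 min break → 3 h 56 min
Tue: 05:42–14:46 = 9 h 4 min; less 30 min break → 8 h 34 min
Wed: 06:09–17:24 = 11 h 15 min; less 15 min break → 11 h 0 min
Total: 3 h 56 min + 8 h 34 min + 11 h 0 min = 23 h 30 min.

23 h 30 min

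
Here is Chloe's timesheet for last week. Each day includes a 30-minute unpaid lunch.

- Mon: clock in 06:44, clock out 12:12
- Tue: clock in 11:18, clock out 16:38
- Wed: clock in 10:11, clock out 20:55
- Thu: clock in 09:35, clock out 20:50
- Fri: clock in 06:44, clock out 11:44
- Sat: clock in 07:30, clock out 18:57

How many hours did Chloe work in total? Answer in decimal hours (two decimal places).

46.23 hours

Mon: 06:44–12:12 = 5 h 28 min; less 30 min break → 4 h 58 min
Tue: 11:18–16:38 = 5 h 20 min; less 30 min break → 4 h 50 min
Wed: 10:11–20:55 = 10 h 44 min; less 30 min break → 10 h 14 min
Thu: 09:35–20:50 = 11 h 15 min; less 30 min break → 10 h 45 min
Fri: 06:44–11:44 = 5 h 0 min; less 30 min break → 4 h 30 min
Sat: 07:30–18:57 = 11 h 27 min; less 30 min break → 10 h 57 min
Total: 4 h 58 min + 4 h 50 min + 10 h 14 min + 10 h 45 min + 4 h 30 min + 10 h 57 min = 46 h 14 min.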